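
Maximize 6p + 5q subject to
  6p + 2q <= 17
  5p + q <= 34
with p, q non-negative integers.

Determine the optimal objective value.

(p,q)=(0,8): 6·0+2·8=16≤17, 5·0+1·8=8≤34, objective 40.
(p,q)=(0,7): 6·0+2·7=14≤17, 5·0+1·7=7≤34, objective 35.
The best lattice point is (0,8), giving 40.

40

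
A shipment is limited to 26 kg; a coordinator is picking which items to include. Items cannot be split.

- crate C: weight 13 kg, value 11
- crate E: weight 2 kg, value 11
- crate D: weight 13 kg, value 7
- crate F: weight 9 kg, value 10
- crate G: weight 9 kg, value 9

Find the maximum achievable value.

32

crate E + crate F + crate G: weight 2 + 9 + 9 = 20 ≤ 26, value 11 + 10 + 9 = 30.
crate C + crate E + crate F: weight 13 + 2 + 9 = 24 ≤ 26, value 11 + 11 + 10 = 32.
crate C + crate E + crate G: weight 13 + 2 + 9 = 24 ≤ 26, value 11 + 11 + 9 = 31.
Best is crate C, crate E, and crate F with total value 32.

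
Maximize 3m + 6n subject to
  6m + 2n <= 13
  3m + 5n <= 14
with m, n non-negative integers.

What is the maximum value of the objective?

15

Relaxing integrality, the LP optimum is 16.80 at (m,n) = (0, 2.8), which is not an integer point.
(m,n)=(1,2): 6·1+2·2=10≤13, 3·1+5·2=13≤14, objective 15.
(m,n)=(0,2): 6·0+2·2=4≤13, 3·0+5·2=10≤14, objective 12.
(m,n)=(1,1): 6·1+2·1=8≤13, 3·1+5·1=8≤14, objective 9.
No feasible integer point exceeds 15.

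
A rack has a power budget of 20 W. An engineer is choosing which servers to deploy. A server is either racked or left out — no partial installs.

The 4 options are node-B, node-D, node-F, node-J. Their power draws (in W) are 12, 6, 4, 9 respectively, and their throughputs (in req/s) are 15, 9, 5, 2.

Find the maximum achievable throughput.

Allowing fractional choices, the relaxed optimum would be about 26.5, but servers are indivisible.
node-D + node-F + node-J: power draw 6 + 4 + 9 = 19 ≤ 20, throughput 9 + 5 + 2 = 16.
node-B + node-D: power draw 12 + 6 = 18 ≤ 20, throughput 15 + 9 = 24.
node-B + node-F: power draw 12 + 4 = 16 ≤ 20, throughput 15 + 5 = 20.
Best is node-B and node-D with total throughput 24.

24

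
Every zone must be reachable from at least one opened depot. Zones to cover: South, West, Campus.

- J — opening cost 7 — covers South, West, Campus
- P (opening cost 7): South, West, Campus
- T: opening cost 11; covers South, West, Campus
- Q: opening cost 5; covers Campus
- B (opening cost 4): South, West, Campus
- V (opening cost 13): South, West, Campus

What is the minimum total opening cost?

4

This is a weighted set-cover instance.
B alone covers South, West, Campus — every zone.
Total opening cost: 4.
No cover costs less than 4.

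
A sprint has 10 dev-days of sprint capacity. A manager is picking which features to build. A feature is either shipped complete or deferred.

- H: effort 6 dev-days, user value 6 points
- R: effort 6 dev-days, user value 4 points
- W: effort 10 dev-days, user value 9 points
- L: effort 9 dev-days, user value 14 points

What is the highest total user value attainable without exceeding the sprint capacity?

This is an integer program with binary decision variables.
Allowing fractional choices, the relaxed optimum would be about 15.0, but features are indivisible.
W: effort 10 ≤ 10, user value 9.
L: effort 9 ≤ 10, user value 14.
Best is L with total user value 14.

14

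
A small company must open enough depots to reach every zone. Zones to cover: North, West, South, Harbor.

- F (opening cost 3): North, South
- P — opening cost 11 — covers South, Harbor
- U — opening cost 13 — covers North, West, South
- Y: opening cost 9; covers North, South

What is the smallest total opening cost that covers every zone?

24

This is an integer covering problem.
The greedy cost-per-new-zone heuristic would pick F, P, and U for 27, but a cheaper cover exists.
Choose P and U: together they cover North, West, South, Harbor — every zone.
Total opening cost: 11 + 13 = 24.
No cover costs less than 24.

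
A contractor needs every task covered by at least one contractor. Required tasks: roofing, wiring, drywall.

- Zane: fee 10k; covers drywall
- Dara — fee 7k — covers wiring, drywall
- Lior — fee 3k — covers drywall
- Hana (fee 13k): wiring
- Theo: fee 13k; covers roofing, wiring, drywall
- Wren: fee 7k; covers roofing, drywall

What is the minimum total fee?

13

Theo alone covers roofing, wiring, drywall — every task.
Total fee: 13.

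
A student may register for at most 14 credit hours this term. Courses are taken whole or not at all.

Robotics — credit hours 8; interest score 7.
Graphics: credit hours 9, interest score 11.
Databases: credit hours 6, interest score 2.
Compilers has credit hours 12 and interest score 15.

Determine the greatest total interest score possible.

15

Graphics: credit hours 9 ≤ 14, interest score 11.
Robotics + Databases: credit hours 8 + 6 = 14 ≤ 14, interest score 7 + 2 = 9.
Compilers: credit hours 12 ≤ 14, interest score 15.
Best is Compilers with total interest score 15.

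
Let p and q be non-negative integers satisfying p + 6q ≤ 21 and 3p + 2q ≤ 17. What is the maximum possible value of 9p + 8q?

(p,q)=(5,1) is feasible, giving 53.
(p,q)=(4,2) is feasible, giving 52.
No feasible integer point exceeds 53.

53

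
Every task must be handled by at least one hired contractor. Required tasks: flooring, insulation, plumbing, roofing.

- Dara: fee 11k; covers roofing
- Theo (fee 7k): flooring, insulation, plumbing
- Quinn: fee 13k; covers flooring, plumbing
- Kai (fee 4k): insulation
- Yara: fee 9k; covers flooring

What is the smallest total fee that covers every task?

This is a weighted set-cover instance.
Choose Dara and Theo: together they cover flooring, insulation, plumbing, roofing — every task.
Total fee: 11 + 7 = 18.
No cover costs less than 18.

18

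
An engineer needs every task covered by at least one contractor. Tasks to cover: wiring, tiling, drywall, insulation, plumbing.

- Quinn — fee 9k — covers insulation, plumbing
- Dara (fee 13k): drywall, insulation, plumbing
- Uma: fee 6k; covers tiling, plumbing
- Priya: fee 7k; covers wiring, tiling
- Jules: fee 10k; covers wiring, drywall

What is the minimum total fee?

The greedy cost-per-new-task heuristic would pick Uma, Jules, and Quinn for 25, but a cheaper cover exists.
Choose Dara and Priya: together they cover wiring, tiling, drywall, insulation, plumbing — every task.
Total fee: 13 + 7 = 20.
No cover costs less than 20.

20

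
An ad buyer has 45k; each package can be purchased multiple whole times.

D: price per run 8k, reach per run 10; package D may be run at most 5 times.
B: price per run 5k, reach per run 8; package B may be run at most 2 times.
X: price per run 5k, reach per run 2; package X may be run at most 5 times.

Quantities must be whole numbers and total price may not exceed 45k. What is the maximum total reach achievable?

58

B has the best ratio (8/5); taking only B gives at most 2×8 = 16 (stopped by the supply cap of 2).
Mixing does better — 5×D and 1×B: price 45 ≤ 45, reach 5·10 + 1·8 = 58.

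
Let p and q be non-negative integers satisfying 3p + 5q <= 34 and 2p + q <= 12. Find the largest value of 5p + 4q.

36

(p,q)=(4,4) is feasible, giving 36.
(p,q)=(3,5) is feasible, giving 35.
(p,q)=(4,3) is feasible, giving 32.
Maximum is 36 at (p,q)=(4,4).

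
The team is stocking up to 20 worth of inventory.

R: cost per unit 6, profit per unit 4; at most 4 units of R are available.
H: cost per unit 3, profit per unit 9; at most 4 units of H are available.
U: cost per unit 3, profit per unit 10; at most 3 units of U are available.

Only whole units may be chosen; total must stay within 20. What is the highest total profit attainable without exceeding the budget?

Take 3×H and 3×U: cost 18 ≤ 20, profit 3·9 + 3·10 = 57.
U has the best ratio (10/3) and is taken to its limit of 3; remaining capacity is filled optimally with the others.

57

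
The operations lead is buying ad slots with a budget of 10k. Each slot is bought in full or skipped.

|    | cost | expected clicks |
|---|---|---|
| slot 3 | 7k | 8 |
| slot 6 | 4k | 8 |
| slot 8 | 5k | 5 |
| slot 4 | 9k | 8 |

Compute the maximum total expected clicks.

slot 6 + slot 8: cost 4 + 5 = 9 ≤ 10, expected clicks 8 + 5 = 13.
slot 6: cost 4 ≤ 10, expected clicks 8.
slot 3: cost 7 ≤ 10, expected clicks 8.
Best is slot 6 and slot 8 with total expected clicks 13.

13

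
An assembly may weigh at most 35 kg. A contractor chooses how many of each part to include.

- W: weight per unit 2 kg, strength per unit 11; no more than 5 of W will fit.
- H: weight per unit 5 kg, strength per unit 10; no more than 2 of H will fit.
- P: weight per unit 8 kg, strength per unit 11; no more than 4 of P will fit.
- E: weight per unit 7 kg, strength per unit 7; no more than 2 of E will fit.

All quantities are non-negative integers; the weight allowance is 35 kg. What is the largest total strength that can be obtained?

93

Take 5×W, 2×H, 1×P, and 1×E: weight 35 ≤ 35, strength 5·11 + 2·10 + 1·11 + 1·7 = 93.
W has the best ratio (11/2) and is taken to its limit of 5; remaining capacity is filled optimally with the others.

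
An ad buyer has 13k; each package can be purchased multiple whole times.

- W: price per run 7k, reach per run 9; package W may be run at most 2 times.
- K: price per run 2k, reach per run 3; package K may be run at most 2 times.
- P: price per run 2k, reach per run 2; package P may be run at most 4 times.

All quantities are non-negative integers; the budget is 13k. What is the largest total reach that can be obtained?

17

K has the best ratio (3/2); taking only K gives at most 2×3 = 6 (stopped by the supply cap of 2).
Mixing does better — 1×W, 2×K, and 1×P: price 13 ≤ 13, reach 1·9 + 2·3 + 1·2 = 17.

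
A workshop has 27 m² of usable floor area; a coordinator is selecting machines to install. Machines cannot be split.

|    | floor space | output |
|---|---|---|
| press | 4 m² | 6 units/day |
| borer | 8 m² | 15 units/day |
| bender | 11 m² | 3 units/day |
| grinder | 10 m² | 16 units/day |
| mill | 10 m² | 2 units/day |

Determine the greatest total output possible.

37

Allowing fractional choices, the relaxed optimum would be about 38.4, but machines are indivisible.
press + borer + grinder: floor space 4 + 8 + 10 = 22 ≤ 27, output 6 + 15 + 16 = 37.
borer + grinder: floor space 8 + 10 = 18 ≤ 27, output 15 + 16 = 31.
Best is press, borer, and grinder with total output 37.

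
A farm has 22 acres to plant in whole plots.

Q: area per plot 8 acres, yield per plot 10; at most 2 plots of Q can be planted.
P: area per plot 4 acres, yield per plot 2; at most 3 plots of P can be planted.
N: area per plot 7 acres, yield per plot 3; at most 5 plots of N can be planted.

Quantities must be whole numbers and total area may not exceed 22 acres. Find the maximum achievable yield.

This is a bounded integer knapsack.
Q has the best ratio (10/8); taking only Q gives at most 2×10 = 20 (stopped by the area limit).
Mixing does better — 2×Q and 1×P: area 20 ≤ 22, yield 2·10 + 1·2 = 22.

22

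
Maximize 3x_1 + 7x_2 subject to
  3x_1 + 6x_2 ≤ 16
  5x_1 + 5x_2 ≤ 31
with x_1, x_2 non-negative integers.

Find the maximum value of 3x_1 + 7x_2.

(x_1,x_2)=(1,2) is feasible, giving 17.
(x_1,x_2)=(0,2) is feasible, giving 14.
(x_1,x_2)=(2,1) is feasible, giving 13.
(x_1,x_2)=(1,1) is feasible, giving 10.
Maximum is 17 at (x_1,x_2)=(1,2).

17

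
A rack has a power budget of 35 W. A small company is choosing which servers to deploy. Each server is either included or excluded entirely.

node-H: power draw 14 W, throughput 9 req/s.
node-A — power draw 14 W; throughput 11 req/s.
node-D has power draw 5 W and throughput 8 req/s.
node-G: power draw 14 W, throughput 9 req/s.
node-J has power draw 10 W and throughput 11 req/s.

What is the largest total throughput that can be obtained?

30

Allowing fractional choices, the relaxed optimum would be about 33.9, but servers are indivisible.
node-A + node-D + node-J: power draw 14 + 5 + 10 = 29 ≤ 35, throughput 11 + 8 + 11 = 30.
node-H + node-D + node-J: power draw 14 + 5 + 10 = 29 ≤ 35, throughput 9 + 8 + 11 = 28.
node-D + node-G + node-J: power draw 5 + 14 + 10 = 29 ≤ 35, throughput 8 + 9 + 11 = 28.
Best is node-A, node-D, and node-J with total throughput 30.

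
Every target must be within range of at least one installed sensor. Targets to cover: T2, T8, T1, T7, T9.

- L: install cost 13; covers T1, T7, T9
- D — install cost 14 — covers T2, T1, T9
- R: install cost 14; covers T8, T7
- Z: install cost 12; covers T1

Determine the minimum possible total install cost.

28

The greedy cost-per-new-target heuristic would pick L, D, and R for 41, but a cheaper cover exists.
Choose D and R: together they cover T2, T8, T1, T7, T9 — every target.
Total install cost: 14 + 14 = 28.
No cover costs less than 28.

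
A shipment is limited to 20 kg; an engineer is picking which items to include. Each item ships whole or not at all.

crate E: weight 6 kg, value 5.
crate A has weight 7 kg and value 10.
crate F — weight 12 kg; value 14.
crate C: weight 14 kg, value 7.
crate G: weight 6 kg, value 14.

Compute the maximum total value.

This is a 0-1 knapsack instance.
crate F + crate G: weight 12 + 6 = 18 ≤ 20, value 14 + 14 = 28.
crate E + crate A + crate G: weight 6 + 7 + 6 = 19 ≤ 20, value 5 + 10 + 14 = 29.
Best is crate E, crate A, and crate G with total value 29.

29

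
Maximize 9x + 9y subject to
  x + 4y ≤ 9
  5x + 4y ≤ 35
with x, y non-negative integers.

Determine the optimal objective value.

The continuous relaxation peaks at (6.5, 0.625) with value 64.12; rounding to a feasible lattice point costs some objective.
(x,y)=(7,0): 1·7+4·0=7≤9, 5·7+4·0=35≤35, objective 63.
(x,y)=(5,1): 1·5+4·1=9≤9, 5·5+4·1=29≤35, objective 54.
Maximum is 63 at (x,y)=(7,0).

63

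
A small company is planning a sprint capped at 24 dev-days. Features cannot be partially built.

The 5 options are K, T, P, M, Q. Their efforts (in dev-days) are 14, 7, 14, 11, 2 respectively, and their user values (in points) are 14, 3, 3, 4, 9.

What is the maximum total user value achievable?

Treat it as a binary knapsack problem.
K + T: effort 14 + 7 = 21 ≤ 24, user value 14 + 3 = 17.
K + T + Q: effort 14 + 7 + 2 = 23 ≤ 24, user value 14 + 3 + 9 = 26.
K + Q: effort 14 + 2 = 16 ≤ 24, user value 14 + 9 = 23.
Best is K, T, and Q with total user value 26.

26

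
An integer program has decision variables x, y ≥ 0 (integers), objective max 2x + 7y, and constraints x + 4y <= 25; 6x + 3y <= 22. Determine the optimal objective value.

42

(x,y)=(0,6) is feasible, giving 42.
(x,y)=(1,5) is feasible, giving 37.
(x,y)=(0,5) is feasible, giving 35.
No feasible integer point exceeds 42.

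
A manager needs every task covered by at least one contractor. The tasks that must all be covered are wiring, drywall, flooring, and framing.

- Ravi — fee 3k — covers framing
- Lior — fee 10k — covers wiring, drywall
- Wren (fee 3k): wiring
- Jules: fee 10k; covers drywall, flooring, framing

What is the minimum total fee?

13

The greedy cost-per-new-task heuristic would pick Ravi, Wren, and Jules for 16, but a cheaper cover exists.
Choose Wren and Jules: together they cover wiring, drywall, flooring, framing — every task.
Total fee: 3 + 10 = 13.
No cover costs less than 13.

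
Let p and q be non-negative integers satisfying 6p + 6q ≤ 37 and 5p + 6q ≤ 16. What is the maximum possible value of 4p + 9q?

18

The continuous relaxation peaks at (0, 2.67) with value 24.00; rounding to a feasible lattice point costs some objective.
(p,q)=(0,2): 6·0+6·2=12≤37, 5·0+6·2=12≤16, objective 18.
(p,q)=(1,1): 6·1+6·1=12≤37, 5·1+6·1=11≤16, objective 13.
Maximum is 18 at (p,q)=(0,2).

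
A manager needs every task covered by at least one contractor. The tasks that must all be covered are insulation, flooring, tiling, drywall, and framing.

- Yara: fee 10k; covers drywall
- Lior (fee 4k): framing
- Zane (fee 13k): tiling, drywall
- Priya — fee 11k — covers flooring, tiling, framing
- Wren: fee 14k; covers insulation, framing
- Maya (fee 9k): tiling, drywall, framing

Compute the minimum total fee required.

Choose Priya, Wren, and Maya: together they cover insulation, flooring, tiling, drywall, framing — every task.
Total fee: 11 + 14 + 9 = 34.
No cover costs less than 34.

34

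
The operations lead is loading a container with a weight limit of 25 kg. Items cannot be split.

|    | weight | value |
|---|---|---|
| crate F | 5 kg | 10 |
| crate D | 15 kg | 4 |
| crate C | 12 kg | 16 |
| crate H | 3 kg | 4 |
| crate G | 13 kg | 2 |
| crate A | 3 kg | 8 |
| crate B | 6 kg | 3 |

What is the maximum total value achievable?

Allowing fractional choices, the relaxed optimum would be about 39.0, but items are indivisible.
crate F + crate C + crate H + crate A: weight 5 + 12 + 3 + 3 = 23 ≤ 25, value 10 + 16 + 4 + 8 = 38.
crate F + crate C + crate A: weight 5 + 12 + 3 = 20 ≤ 25, value 10 + 16 + 8 = 34.
crate C + crate H + crate A + crate B: weight 12 + 3 + 3 + 6 = 24 ≤ 25, value 16 + 4 + 8 + 3 = 31.
Best is crate F, crate C, crate H, and crate A with total value 38.

38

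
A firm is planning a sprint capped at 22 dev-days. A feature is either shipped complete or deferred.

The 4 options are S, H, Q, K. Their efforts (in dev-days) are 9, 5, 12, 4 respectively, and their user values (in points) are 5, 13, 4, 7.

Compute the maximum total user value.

Take S, H, and K: effort 9 + 5 + 4 = 18 ≤ 22, user value 5 + 13 + 7 = 25.
No other feasible combination does better.

25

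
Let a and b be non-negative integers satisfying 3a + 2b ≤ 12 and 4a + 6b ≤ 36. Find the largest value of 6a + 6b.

(a,b)=(0,6) is feasible, giving 36.
(a,b)=(0,5) is feasible, giving 30.
No feasible integer point exceeds 36.

36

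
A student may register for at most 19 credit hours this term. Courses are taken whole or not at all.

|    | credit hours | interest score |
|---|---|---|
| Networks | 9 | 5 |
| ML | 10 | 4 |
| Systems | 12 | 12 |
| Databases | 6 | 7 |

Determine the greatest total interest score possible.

19

Systems + Databases: credit hours 12 + 6 = 18 ≤ 19, interest score 12 + 7 = 19.
Systems: credit hours 12 ≤ 19, interest score 12.
Best is Systems and Databases with total interest score 19.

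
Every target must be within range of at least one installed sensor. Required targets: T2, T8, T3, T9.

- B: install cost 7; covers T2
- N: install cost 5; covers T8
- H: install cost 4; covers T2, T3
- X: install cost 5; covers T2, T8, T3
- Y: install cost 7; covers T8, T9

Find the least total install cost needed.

This is an integer covering problem.
The greedy cost-per-new-target heuristic would pick X and Y for 12, but a cheaper cover exists.
Choose H and Y: together they cover T2, T8, T3, T9 — every target.
Total install cost: 4 + 7 = 11.
No cover costs less than 11.

11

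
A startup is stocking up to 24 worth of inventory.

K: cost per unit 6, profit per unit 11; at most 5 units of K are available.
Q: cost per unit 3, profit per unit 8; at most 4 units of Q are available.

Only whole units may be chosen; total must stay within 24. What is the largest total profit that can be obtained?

54

Q has the best ratio (8/3); taking only Q gives at most 4×8 = 32 (stopped by the supply cap of 4).
Mixing does better — 2×K and 4×Q: cost 24 ≤ 24, profit 2·11 + 4·8 = 54.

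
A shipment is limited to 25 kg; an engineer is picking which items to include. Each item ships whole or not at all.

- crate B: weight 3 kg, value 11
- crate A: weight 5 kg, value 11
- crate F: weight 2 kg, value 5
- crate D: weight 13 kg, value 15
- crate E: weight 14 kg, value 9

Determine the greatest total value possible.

Take crate B, crate A, crate F, and crate D: weight 3 + 5 + 2 + 13 = 23 ≤ 25, value 11 + 11 + 5 + 15 = 42.
No other feasible combination does better.

42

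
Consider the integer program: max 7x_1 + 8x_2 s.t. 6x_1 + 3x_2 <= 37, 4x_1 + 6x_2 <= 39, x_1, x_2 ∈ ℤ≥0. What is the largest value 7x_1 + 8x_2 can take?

Relaxing integrality, the LP optimum is 59.29 at (x_1,x_2) = (4.38, 3.58), which is not an integer point.
(x_1,x_2)=(2,5): 6·2+3·5=27≤37, 4·2+6·5=38≤39, objective 54.
(x_1,x_2)=(3,4): 6·3+3·4=30≤37, 4·3+6·4=36≤39, objective 53.
(x_1,x_2)=(4,3): 6·4+3·3=33≤37, 4·4+6·3=34≤39, objective 52.
No feasible integer point exceeds 54.

54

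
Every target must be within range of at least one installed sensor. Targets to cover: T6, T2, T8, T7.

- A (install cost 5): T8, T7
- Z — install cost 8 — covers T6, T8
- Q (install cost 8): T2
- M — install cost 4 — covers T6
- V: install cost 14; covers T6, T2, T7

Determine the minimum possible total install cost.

17

Choose A, Q, and M: together they cover T6, T2, T8, T7 — every target.
Total install cost: 5 + 8 + 4 = 17.
No cover costs less than 17.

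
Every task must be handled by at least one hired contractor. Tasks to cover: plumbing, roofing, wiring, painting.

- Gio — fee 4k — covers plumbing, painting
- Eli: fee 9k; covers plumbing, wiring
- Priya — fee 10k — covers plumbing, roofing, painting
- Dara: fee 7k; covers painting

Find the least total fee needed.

This is a weighted set-cover instance.
The greedy cost-per-new-task heuristic would pick Gio, Eli, and Priya for 23, but a cheaper cover exists.
Choose Eli and Priya: together they cover plumbing, roofing, wiring, painting — every task.
Total fee: 9 + 10 = 19.
No cover costs less than 19.

19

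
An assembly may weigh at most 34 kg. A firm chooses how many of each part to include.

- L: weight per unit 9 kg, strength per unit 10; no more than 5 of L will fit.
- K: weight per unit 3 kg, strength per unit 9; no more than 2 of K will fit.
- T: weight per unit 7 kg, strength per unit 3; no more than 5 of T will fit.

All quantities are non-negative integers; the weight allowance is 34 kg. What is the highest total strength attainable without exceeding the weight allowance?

48

3×L and 2×K: weight 33 ≤ 34, strength 3·10 + 2·9 = 48.
2×L, 2×K, and 1×T: weight 31 ≤ 34, strength 2·10 + 2·9 + 1·3 = 41.
Best is 48.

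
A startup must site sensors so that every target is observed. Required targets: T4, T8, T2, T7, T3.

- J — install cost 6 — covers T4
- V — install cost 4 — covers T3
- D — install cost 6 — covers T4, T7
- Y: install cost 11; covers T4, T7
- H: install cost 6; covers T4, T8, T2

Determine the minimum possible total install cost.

16

Choose V, D, and H: together they cover T4, T8, T2, T7, T3 — every target.
Total install cost: 4 + 6 + 6 = 16.
No cover costs less than 16.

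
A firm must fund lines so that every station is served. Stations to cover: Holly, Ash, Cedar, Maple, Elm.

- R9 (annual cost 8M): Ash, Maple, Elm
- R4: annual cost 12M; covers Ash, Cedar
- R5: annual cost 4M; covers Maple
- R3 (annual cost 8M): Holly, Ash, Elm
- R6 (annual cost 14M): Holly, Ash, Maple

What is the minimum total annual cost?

24

The greedy cost-per-new-station heuristic would pick R9, R3, and R4 for 28, but a cheaper cover exists.
Choose R4, R5, and R3: together they cover Holly, Ash, Cedar, Maple, Elm — every station.
Total annual cost: 12 + 4 + 8 = 24.
No cover costs less than 24.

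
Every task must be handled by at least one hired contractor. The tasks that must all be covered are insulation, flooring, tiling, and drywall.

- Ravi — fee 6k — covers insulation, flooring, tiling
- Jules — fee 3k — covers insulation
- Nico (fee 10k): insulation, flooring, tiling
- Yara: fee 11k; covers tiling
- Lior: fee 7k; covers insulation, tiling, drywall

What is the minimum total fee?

13

Choose Ravi and Lior: together they cover insulation, flooring, tiling, drywall — every task.
Total fee: 6 + 7 = 13.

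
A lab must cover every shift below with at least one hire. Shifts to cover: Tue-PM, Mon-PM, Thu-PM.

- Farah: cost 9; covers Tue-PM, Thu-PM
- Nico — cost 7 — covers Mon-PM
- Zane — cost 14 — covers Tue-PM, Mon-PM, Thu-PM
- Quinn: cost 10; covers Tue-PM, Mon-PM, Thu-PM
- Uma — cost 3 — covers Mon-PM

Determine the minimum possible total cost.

Quinn alone covers Tue-PM, Mon-PM, Thu-PM — every shift.
Total cost: 10.

10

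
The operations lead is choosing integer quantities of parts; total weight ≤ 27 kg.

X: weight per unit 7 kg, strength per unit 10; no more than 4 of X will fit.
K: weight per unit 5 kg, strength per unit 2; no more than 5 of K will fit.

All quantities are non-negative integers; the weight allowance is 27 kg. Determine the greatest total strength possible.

32

This is a bounded integer knapsack.
3×X and 1×K: weight 26 ≤ 27, strength 3·10 + 1·2 = 32.
3×X: weight 21 ≤ 27, strength 3·10 = 30.
Best is 32.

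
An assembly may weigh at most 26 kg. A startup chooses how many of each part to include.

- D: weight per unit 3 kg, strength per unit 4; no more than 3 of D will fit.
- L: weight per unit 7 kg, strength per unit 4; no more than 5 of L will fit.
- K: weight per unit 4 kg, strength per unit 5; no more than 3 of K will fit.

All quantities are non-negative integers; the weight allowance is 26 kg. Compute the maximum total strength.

Take 2×D, 1×L, and 3×K: weight 25 ≤ 26, strength 2·4 + 1·4 + 3·5 = 27.
No other integer combination yields more.

27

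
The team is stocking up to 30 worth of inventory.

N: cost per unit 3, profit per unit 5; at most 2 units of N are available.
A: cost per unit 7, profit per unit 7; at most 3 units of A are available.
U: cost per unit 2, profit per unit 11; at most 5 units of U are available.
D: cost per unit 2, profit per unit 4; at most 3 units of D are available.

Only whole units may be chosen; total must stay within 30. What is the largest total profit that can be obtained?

This is a bounded integer knapsack.
U has the best ratio (11/2); taking only U gives at most 5×11 = 55 (stopped by the supply cap of 5).
Mixing does better — 2×N, 1×A, 5×U, and 3×D: cost 29 ≤ 30, profit 2·5 + 1·7 + 5·11 + 3·4 = 84.

84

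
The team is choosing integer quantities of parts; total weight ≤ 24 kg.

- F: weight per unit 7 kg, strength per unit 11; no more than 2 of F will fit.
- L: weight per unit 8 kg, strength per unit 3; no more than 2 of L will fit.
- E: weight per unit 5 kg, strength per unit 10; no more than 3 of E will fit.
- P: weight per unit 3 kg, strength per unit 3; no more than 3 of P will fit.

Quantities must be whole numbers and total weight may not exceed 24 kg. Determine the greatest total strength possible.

Take 2×F and 2×E: weight 24 ≤ 24, strength 2·11 + 2·10 = 42.
No other integer combination yields more.

42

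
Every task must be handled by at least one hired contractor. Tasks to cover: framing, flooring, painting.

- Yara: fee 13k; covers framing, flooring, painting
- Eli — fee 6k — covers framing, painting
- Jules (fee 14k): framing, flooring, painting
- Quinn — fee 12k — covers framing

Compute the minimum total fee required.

The greedy cost-per-new-task heuristic would pick Eli and Yara for 19, but a cheaper cover exists.
Yara alone covers framing, flooring, painting — every task.
Total fee: 13.
No cover costs less than 13.

13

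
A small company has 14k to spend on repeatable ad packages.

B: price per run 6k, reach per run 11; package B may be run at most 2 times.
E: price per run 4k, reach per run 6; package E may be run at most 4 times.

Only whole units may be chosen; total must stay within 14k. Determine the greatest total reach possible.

This is a bounded integer knapsack.
1×B and 2×E: price 14 ≤ 14, reach 1·11 + 2·6 = 23.
2×B: price 12 ≤ 14, reach 2·11 = 22.
Best is 23.

23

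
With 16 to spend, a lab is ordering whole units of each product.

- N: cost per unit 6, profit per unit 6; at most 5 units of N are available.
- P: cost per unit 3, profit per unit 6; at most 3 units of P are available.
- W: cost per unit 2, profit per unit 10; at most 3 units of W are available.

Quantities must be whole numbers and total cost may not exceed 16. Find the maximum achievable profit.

48

This is a bounded integer knapsack.
W has the best ratio (10/2); taking only W gives at most 3×10 = 30 (stopped by the supply cap of 3).
Mixing does better — 3×P and 3×W: cost 15 ≤ 16, profit 3·6 + 3·10 = 48.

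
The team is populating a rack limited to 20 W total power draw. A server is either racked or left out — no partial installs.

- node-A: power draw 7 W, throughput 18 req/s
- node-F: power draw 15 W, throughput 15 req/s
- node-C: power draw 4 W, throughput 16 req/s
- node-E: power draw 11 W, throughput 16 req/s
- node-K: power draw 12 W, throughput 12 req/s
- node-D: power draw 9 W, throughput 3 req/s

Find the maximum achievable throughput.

This is an integer program with binary decision variables.
node-A + node-C + node-D: power draw 7 + 4 + 9 = 20 ≤ 20, throughput 18 + 16 + 3 = 37.
node-A + node-C: power draw 7 + 4 = 11 ≤ 20, throughput 18 + 16 = 34.
Best is node-A, node-C, and node-D with total throughput 37.

37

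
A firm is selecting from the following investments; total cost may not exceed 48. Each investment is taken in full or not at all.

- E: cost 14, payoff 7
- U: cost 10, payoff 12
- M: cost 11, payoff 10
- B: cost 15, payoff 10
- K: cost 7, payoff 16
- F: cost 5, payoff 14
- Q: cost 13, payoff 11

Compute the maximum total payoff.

63

Allowing fractional choices, the relaxed optimum would be about 64.3, but investments are indivisible.
E + U + M + K + F: cost 14 + 10 + 11 + 7 + 5 = 47 ≤ 48, payoff 7 + 12 + 10 + 16 + 14 = 59.
U + M + B + K + F: cost 10 + 11 + 15 + 7 + 5 = 48 ≤ 48, payoff 12 + 10 + 10 + 16 + 14 = 62.
U + M + K + F + Q: cost 10 + 11 + 7 + 5 + 13 = 46 ≤ 48, payoff 12 + 10 + 16 + 14 + 11 = 63.
Best is U, M, K, F, and Q with total payoff 63.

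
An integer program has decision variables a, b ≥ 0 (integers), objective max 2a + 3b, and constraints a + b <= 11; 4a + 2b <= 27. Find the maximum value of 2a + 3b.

(a,b)=(0,11): 1·0+1·11=11≤11, 4·0+2·11=22≤27, objective 33.
(a,b)=(1,10): 1·1+1·10=11≤11, 4·1+2·10=24≤27, objective 32.
(a,b)=(0,10): 1·0+1·10=10≤11, 4·0+2·10=20≤27, objective 30.
Maximum is 33 at (a,b)=(0,11).

33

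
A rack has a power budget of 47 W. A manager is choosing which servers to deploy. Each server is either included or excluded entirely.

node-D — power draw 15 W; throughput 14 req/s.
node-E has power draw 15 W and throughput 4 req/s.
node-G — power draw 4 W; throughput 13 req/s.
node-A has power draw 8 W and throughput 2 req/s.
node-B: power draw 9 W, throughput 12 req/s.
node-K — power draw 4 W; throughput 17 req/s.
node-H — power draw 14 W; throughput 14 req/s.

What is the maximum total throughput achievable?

70

Treat it as a binary knapsack problem.
Take node-D, node-G, node-B, node-K, and node-H: power draw 15 + 4 + 9 + 4 + 14 = 46 ≤ 47, throughput 14 + 13 + 12 + 17 + 14 = 70.
No other feasible combination does better.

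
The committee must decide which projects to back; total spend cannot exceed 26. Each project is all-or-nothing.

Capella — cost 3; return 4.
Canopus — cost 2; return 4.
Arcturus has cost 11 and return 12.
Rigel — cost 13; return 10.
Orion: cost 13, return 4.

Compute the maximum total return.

26

Allowing fractional choices, the relaxed optimum would be about 27.7, but projects are indivisible.
Canopus + Arcturus + Rigel: cost 2 + 11 + 13 = 26 ≤ 26, return 4 + 12 + 10 = 26.
Capella + Canopus + Arcturus: cost 3 + 2 + 11 = 16 ≤ 26, return 4 + 4 + 12 = 20.
Arcturus + Rigel: cost 11 + 13 = 24 ≤ 26, return 12 + 10 = 22.
Best is Canopus, Arcturus, and Rigel with total return 26.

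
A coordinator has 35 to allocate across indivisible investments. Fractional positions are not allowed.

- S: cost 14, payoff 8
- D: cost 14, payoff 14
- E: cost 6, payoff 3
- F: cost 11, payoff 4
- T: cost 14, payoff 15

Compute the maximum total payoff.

Allowing fractional choices, the relaxed optimum would be about 33.0, but investments are indivisible.
D + T: cost 14 + 14 = 28 ≤ 35, payoff 14 + 15 = 29.
S + E + T: cost 14 + 6 + 14 = 34 ≤ 35, payoff 8 + 3 + 15 = 26.
D + E + T: cost 14 + 6 + 14 = 34 ≤ 35, payoff 14 + 3 + 15 = 32.
Best is D, E, and T with total payoff 32.

32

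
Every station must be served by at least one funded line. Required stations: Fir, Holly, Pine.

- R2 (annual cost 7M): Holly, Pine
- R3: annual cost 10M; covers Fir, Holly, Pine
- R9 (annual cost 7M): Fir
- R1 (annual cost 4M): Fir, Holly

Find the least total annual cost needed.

10

R3 alone covers Fir, Holly, Pine — every station.
Total annual cost: 10.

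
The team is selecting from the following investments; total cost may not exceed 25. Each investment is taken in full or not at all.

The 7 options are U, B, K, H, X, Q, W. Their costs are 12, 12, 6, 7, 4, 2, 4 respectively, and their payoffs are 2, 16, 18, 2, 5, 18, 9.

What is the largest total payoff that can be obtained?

61

Take B, K, Q, and W: cost 12 + 6 + 2 + 4 = 24 ≤ 25, payoff 16 + 18 + 18 + 9 = 61.
No other feasible combination does better.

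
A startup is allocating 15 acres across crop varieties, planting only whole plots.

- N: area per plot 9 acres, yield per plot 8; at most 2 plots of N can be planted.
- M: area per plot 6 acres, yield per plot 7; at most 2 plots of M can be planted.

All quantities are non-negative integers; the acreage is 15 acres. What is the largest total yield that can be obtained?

2×M: area 12 ≤ 15, yield 2·7 = 14.
1×N and 1×M: area 15 ≤ 15, yield 1·8 + 1·7 = 15.
Best is 15.

15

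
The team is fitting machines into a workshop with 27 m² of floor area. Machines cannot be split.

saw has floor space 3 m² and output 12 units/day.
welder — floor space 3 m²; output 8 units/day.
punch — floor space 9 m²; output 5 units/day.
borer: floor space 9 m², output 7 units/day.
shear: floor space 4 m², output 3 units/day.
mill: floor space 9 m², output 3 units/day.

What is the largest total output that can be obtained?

saw + welder + punch + borer: floor space 3 + 3 + 9 + 9 = 24 ≤ 27, output 12 + 8 + 5 + 7 = 32.
saw + welder + borer + mill: floor space 3 + 3 + 9 + 9 = 24 ≤ 27, output 12 + 8 + 7 + 3 = 30.
saw + welder + borer + shear: floor space 3 + 3 + 9 + 4 = 19 ≤ 27, output 12 + 8 + 7 + 3 = 30.
Best is saw, welder, punch, and borer with total output 32.

32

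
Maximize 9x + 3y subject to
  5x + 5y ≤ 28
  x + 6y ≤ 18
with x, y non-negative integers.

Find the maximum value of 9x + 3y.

(x,y)=(5,0): 5·5+5·0=25≤28, 1·5+6·0=5≤18, objective 45.
(x,y)=(4,1): 5·4+5·1=25≤28, 1·4+6·1=10≤18, objective 39.
(x,y)=(4,0): 5·4+5·0=20≤28, 1·4+6·0=4≤18, objective 36.
No feasible integer point exceeds 45.

45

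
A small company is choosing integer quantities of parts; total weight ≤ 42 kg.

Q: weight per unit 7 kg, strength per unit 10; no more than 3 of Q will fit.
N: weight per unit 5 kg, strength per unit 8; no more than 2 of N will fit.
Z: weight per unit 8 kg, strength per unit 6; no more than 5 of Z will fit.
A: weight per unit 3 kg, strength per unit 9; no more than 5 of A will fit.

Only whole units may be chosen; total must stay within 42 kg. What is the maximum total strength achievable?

83

Take 3×Q, 1×N, and 5×A: weight 41 ≤ 42, strength 3·10 + 1·8 + 5·9 = 83.
A has the best ratio (9/3) and is taken to its limit of 5; remaining capacity is filled optimally with the others.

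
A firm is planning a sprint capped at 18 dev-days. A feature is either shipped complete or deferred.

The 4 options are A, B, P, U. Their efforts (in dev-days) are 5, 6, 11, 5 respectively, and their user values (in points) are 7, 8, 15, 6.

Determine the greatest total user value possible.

23

Allowing fractional choices, the relaxed optimum would be about 24.7, but features are indivisible.
A + P: effort 5 + 11 = 16 ≤ 18, user value 7 + 15 = 22.
B + P: effort 6 + 11 = 17 ≤ 18, user value 8 + 15 = 23.
Best is B and P with total user value 23.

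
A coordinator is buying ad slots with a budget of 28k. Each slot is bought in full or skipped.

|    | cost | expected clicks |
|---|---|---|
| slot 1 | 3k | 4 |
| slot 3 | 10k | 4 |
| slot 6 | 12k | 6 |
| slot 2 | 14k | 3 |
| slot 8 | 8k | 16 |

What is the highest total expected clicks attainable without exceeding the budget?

This is a 0-1 knapsack instance.
slot 1 + slot 6 + slot 8: cost 3 + 12 + 8 = 23 ≤ 28, expected clicks 4 + 6 + 16 = 26.
slot 1 + slot 3 + slot 8: cost 3 + 10 + 8 = 21 ≤ 28, expected clicks 4 + 4 + 16 = 24.
slot 1 + slot 2 + slot 8: cost 3 + 14 + 8 = 25 ≤ 28, expected clicks 4 + 3 + 16 = 23.
Best is slot 1, slot 6, and slot 8 with total expected clicks 26.

26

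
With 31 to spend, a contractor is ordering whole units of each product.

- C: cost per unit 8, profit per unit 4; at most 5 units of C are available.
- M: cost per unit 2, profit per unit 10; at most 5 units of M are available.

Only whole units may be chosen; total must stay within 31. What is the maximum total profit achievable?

This is a bounded integer knapsack.
Take 2×C and 5×M: cost 26 ≤ 31, profit 2·4 + 5·10 = 58.
M has the best ratio (10/2) and is taken to its limit of 5; remaining capacity is filled optimally with the others.

58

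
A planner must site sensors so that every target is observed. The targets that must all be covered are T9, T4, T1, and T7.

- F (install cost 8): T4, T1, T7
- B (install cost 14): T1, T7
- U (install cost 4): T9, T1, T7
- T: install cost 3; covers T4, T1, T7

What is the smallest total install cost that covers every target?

Choose U and T: together they cover T9, T4, T1, T7 — every target.
Total install cost: 4 + 3 = 7.
No cover costs less than 7.

7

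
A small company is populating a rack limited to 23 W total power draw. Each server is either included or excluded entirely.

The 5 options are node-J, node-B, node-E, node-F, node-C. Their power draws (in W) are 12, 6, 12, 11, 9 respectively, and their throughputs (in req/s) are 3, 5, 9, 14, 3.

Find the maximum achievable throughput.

23

This is a 0-1 knapsack instance.
Allowing fractional choices, the relaxed optimum would be about 23.5, but servers are indivisible.
node-E + node-F: power draw 12 + 11 = 23 ≤ 23, throughput 9 + 14 = 23.
node-F + node-C: power draw 11 + 9 = 20 ≤ 23, throughput 14 + 3 = 17.
node-B + node-F: power draw 6 + 11 = 17 ≤ 23, throughput 5 + 14 = 19.
Best is node-E and node-F with total throughput 23.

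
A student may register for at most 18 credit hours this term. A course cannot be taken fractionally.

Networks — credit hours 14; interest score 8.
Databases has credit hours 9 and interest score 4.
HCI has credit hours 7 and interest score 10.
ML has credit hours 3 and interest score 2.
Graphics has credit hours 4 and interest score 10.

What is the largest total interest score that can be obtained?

HCI + Graphics: credit hours 7 + 4 = 11 ≤ 18, interest score 10 + 10 = 20.
HCI + ML + Graphics: credit hours 7 + 3 + 4 = 14 ≤ 18, interest score 10 + 2 + 10 = 22.
Networks + Graphics: credit hours 14 + 4 = 18 ≤ 18, interest score 8 + 10 = 18.
Best is HCI, ML, and Graphics with total interest score 22.

22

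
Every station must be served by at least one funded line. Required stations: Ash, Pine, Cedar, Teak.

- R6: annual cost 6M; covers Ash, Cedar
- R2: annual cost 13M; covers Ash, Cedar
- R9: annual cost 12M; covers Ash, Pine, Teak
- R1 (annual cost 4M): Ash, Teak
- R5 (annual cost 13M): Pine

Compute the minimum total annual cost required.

This is an integer covering problem.
The greedy cost-per-new-station heuristic would pick R1, R6, and R9 for 22, but a cheaper cover exists.
Choose R6 and R9: together they cover Ash, Pine, Cedar, Teak — every station.
Total annual cost: 6 + 12 = 18.
No cover costs less than 18.

18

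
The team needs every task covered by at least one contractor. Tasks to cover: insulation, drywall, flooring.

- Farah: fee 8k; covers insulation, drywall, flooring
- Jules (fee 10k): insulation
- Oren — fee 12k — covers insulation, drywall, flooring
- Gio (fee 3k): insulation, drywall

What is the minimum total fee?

8

The greedy cost-per-new-task heuristic would pick Gio and Farah for 11, but a cheaper cover exists.
Farah alone covers insulation, drywall, flooring — every task.
Total fee: 8.
No cover costs less than 8.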